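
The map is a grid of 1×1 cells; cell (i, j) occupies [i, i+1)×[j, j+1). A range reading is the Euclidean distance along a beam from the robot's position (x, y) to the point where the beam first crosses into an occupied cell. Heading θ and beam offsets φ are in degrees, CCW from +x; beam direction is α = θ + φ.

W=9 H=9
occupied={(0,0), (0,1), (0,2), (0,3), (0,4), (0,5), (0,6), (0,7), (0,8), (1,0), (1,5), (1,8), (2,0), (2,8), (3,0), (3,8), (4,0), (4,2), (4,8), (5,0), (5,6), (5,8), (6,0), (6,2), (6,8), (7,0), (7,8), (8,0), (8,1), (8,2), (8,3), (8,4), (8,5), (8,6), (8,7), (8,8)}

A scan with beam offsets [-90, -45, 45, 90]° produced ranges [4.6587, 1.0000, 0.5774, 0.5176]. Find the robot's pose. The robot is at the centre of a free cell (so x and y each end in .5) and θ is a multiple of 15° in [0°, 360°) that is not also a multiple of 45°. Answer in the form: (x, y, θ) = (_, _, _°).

Enumerate (i+0.5, j+0.5, θ) over the 45 free cells and 16 admissible headings. For each, cast all 4 beams and compare to the given ranges.
  (2.5, 3.5, 165°): beam 2 = 1.7321 ≠ 1.0000 ✗
  (3.5, 5.5, 195°): beam 1 = 2.5882 ≠ 4.6587 ✗
  (2.5, 3.5, 285°): beam 1 = 1.5529 ≠ 4.6587 ✗
  (3.5, 6.5, 120°): beam 1 = 3.0000 ≠ 4.6587 ✗
  …
  (7.5, 7.5, 345°): r_1=4.6587, r_2=1.0000, r_3=0.5774, r_4=0.5176 — all match ✓
Unique over the lattice → pose = (7.5, 7.5, 345°).

(x, y, θ) = (7.5, 7.5, 345°)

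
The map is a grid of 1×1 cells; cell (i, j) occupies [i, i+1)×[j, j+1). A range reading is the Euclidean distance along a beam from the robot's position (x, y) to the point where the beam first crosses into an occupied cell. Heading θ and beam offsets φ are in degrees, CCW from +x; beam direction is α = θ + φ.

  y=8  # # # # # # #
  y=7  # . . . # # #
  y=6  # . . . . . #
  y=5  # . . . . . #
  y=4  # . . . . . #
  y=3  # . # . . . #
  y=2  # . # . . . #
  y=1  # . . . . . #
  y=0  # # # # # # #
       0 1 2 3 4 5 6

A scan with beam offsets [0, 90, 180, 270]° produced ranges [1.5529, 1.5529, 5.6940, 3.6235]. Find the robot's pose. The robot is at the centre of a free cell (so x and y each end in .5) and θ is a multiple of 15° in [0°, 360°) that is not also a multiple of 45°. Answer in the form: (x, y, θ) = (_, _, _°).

(x, y, θ) = (2.5, 6.5, 75°)

The pose lattice has 31·16 = 496 candidates. Test each by forward raycasting.
  (1.5, 7.5, 75°): beam 1 = 0.5176 ≠ 1.5529 ✗
  (4.5, 6.5, 30°): beam 1 = 1.0000 ≠ 1.5529 ✗
  (3.5, 2.5, 285°): beam 2 = 2.5882 ≠ 1.5529 ✗
  (1.5, 1.5, 150°): beam 1 = 0.5774 ≠ 1.5529 ✗
  …
  (2.5, 6.5, 75°): r_1=1.5529, r_2=1.5529, r_3=5.6940, r_4=3.6235 — all match ✓
Unique over the lattice → pose = (2.5, 6.5, 75°).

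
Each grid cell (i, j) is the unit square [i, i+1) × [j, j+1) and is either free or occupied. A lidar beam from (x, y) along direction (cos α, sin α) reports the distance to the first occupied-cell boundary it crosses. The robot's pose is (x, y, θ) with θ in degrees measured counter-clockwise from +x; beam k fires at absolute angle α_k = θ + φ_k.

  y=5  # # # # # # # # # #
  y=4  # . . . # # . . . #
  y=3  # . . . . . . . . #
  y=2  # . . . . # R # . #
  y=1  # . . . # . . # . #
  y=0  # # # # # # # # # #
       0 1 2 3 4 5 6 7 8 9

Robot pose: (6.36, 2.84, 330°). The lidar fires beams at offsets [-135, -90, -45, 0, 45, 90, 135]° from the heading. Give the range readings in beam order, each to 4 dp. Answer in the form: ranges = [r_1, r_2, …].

beam 1: φ=-135°, α=195°
  d=(-0.9659,-0.2588)  start (6,2)  tX=0.3727 tY=3.2455  stride 1/|dx|=1.0353 1/|dy|=3.8637
    cross x-line → (5,2), t=0.3727 (wall)
  → r_1 = 0.3727
beam 2: φ=-90°, α=240°
  d=(-0.5000,-0.8660)  start (6,2)  tX=0.7200 tY=0.9699  stride 1/|dx|=2.0000 1/|dy|=1.1547
    cross x-line → (5,2), t=0.7200 (wall)
  → r_2 = 0.7200
beam 3: φ=-45°, α=285°
  d=(0.2588,-0.9659)  start (6,2)  tX=2.4728 tY=0.8696  stride 1/|dx|=3.8637 1/|dy|=1.0353
    cross y-line → (6,1), t=0.8696
    cross y-line → (6,0), t=1.9049 (wall)
  → r_3 = 1.9049
beam 4: φ=0°, α=330°
  d=(0.8660,-0.5000)  start (6,2)  tX=0.7390 tY=1.6800  stride 1/|dx|=1.1547 1/|dy|=2.0000
    cross x-line → (7,2), t=0.7390 (wall)
  → r_4 = 0.7390
beam 5: φ=45°, α=15°
  d=(0.9659,0.2588)  start (6,2)  tX=0.6626 tY=0.6182  stride 1/|dx|=1.0353 1/|dy|=3.8637
    cross y-line → (6,3), t=0.6182
    cross x-line → (7,3), t=0.6626
    cross x-line → (8,3), t=1.6979
    cross x-line → (9,3), t=2.7331 (wall)
  → r_5 = 2.7331
beam 6: φ=90°, α=60°
  d=(0.5000,0.8660)  start (6,2)  tX=1.2800 tY=0.1848  stride 1/|dx|=2.0000 1/|dy|=1.1547
    cross y-line → (6,3), t=0.1848
    cross x-line → (7,3), t=1.2800
    cross y-line → (7,4), t=1.3395
    cross y-line → (7,5), t=2.4942 (wall)
  → r_6 = 2.4942
beam 7: φ=135°, α=105°
  d=(-0.2588,0.9659)  start (6,2)  tX=1.3909 tY=0.1656  stride 1/|dx|=3.8637 1/|dy|=1.0353
    cross y-line → (6,3), t=0.1656
    cross y-line → (6,4), t=1.2009
    cross x-line → (5,4), t=1.3909 (wall)
  → r_7 = 1.3909

ranges = [0.3727, 0.7200, 1.9049, 0.7390, 2.7331, 2.4942, 1.3909]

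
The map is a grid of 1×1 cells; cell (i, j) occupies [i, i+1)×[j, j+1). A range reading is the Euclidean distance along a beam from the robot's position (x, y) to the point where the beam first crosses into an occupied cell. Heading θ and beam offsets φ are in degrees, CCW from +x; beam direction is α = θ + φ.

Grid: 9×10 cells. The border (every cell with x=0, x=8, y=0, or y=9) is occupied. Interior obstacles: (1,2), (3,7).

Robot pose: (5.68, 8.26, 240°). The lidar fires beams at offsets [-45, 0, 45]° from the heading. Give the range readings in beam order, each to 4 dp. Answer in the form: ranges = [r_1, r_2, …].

ranges = [1.7393, 8.3831, 7.5161]

beam 1: φ=-45°, α=195°
  d=(-0.9659,-0.2588)  start (5,8)  tX=0.7040 tY=1.0046  stride 1/|dx|=1.0353 1/|dy|=3.8637
    cross x-line → (4,8), t=0.7040
    cross y-line → (4,7), t=1.0046
    cross x-line → (3,7), t=1.7393 (wall)
  → r_1 = 1.7393
beam 2: φ=0°, α=240°
  d=(-0.5000,-0.8660)  start (5,8)  tX=1.3600 tY=0.3002  stride 1/|dx|=2.0000 1/|dy|=1.1547
    cross y-line → (5,7), t=0.3002
    cross x-line → (4,7), t=1.3600
    cross y-line → (4,6), t=1.4549
    cross y-line → (4,5), t=2.6096
    cross x-line → (3,5), t=3.3600
    cross y-line → (3,4), t=3.7643
    cross y-line → (3,3), t=4.9190
    cross x-line → (2,3), t=5.3600
    cross y-line → (2,2), t=6.0737
    cross y-line → (2,1), t=7.2284
    cross x-line → (1,1), t=7.3600
    cross y-line → (1,0), t=8.3831 (wall)
  → r_2 = 8.3831
beam 3: φ=45°, α=285°
  d=(0.2588,-0.9659)  start (5,8)  tX=1.2364 tY=0.2692  stride 1/|dx|=3.8637 1/|dy|=1.0353
    cross y-line → (5,7), t=0.2692
    cross x-line → (6,7), t=1.2364
    cross y-line → (6,6), t=1.3044
    cross y-line → (6,5), t=2.3397
    cross y-line → (6,4), t=3.3750
    cross y-line → (6,3), t=4.4103
    cross x-line → (7,3), t=5.1001
    cross y-line → (7,2), t=5.4456
    cross y-line → (7,1), t=6.4808
    cross y-line → (7,0), t=7.5161 (wall)
  → r_3 = 7.5161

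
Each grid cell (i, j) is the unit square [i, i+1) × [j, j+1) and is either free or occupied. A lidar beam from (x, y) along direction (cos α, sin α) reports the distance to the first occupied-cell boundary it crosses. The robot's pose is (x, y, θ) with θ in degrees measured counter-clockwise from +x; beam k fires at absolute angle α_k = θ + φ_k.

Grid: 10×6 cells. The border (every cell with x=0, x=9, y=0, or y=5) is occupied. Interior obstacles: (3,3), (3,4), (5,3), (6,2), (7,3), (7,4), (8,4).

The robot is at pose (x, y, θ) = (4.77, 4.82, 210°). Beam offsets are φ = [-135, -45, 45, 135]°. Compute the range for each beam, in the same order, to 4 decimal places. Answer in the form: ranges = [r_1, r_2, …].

ranges = [0.1863, 0.6955, 3.9548, 2.3087]

beam 1: φ=-135°, α=75°
  direction (0.2588, 0.9659); cell (4,4); t to first gridline: x 0.8887, y 0.1863 (then +3.8637 / +1.0353)
    (4,5) via y @ 0.1863  # hit
  → r_1 = 0.1863
beam 2: φ=-45°, α=165°
  direction (-0.9659, 0.2588); cell (4,4); t to first gridline: x 0.7972, y 0.6955 (then +1.0353 / +3.8637)
    (4,5) via y @ 0.6955  # hit
  → r_2 = 0.6955
beam 3: φ=45°, α=255°
  direction (-0.2588, -0.9659); cell (4,4); t to first gridline: x 2.9751, y 0.8489 (then +3.8637 / +1.0353)
    (4,3) via y @ 0.8489
    (4,2) via y @ 1.8842
    (4,1) via y @ 2.9195
    (3,1) via x @ 2.9751
    (3,0) via y @ 3.9548  # hit
  → r_3 = 3.9548
beam 4: φ=135°, α=345°
  direction (0.9659, -0.2588); cell (4,4); t to first gridline: x 0.2381, y 3.1682 (then +1.0353 / +3.8637)
    (5,4) via x @ 0.2381
    (6,4) via x @ 1.2734
    (7,4) via x @ 2.3087  # hit
  → r_4 = 2.3087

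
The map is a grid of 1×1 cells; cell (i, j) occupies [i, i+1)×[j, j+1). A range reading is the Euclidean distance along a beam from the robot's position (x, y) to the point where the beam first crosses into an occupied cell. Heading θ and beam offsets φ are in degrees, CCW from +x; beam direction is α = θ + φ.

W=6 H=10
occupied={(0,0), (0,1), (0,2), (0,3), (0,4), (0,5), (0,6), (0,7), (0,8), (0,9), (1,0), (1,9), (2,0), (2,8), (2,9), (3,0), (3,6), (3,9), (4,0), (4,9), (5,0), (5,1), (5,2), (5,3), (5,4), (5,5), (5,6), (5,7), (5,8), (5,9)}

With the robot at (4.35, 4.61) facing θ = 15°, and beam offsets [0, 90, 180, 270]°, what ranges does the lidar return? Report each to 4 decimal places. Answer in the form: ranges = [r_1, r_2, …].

ranges = [0.6729, 1.4390, 3.4682, 2.5114]

beam 1: φ=0°, α=15°
  cosα=0.9659 sinα=0.2588 | (4,4) | tMaxX 0.6729 tMaxY 1.5068 | tΔX 1.0353 tΔY 3.8637
    t=0.6729 [x] (5,4) — stop
  → r_1 = 0.6729
beam 2: φ=90°, α=105°
  cosα=-0.2588 sinα=0.9659 | (4,4) | tMaxX 1.3523 tMaxY 0.4038 | tΔX 3.8637 tΔY 1.0353
    t=0.4038 [y] (4,5)
    t=1.3523 [x] (3,5)
    t=1.4390 [y] (3,6) — stop
  → r_2 = 1.4390
beam 3: φ=180°, α=195°
  cosα=-0.9659 sinα=-0.2588 | (4,4) | tMaxX 0.3623 tMaxY 2.3569 | tΔX 1.0353 tΔY 3.8637
    t=0.3623 [x] (3,4)
    t=1.3976 [x] (2,4)
    t=2.3569 [y] (2,3)
    t=2.4329 [x] (1,3)
    t=3.4682 [x] (0,3) — stop
  → r_3 = 3.4682
beam 4: φ=270°, α=285°
  cosα=0.2588 sinα=-0.9659 | (4,4) | tMaxX 2.5114 tMaxY 0.6315 | tΔX 3.8637 tΔY 1.0353
    t=0.6315 [y] (4,3)
    t=1.6668 [y] (4,2)
    t=2.5114 [x] (5,2) — stop
  → r_4 = 2.5114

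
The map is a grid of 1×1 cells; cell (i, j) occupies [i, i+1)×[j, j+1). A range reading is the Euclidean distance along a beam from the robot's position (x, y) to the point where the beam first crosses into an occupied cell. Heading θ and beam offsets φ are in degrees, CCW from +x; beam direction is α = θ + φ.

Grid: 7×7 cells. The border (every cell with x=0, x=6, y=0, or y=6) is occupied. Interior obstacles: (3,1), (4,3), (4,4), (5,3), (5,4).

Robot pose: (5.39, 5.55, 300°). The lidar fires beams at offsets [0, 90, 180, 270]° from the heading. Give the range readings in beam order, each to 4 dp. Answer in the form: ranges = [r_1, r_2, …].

beam 1: φ=0°, α=300°
  dir = (cos 300°, sin 300°) = (0.5000, -0.8660); from cell (5,5)
  next x-line at t=1.2200, next y-line at t=0.6351; Δt_x=2.0000, Δt_y=1.1547
    y: enter (5,4) at t=0.6351 ← occupied
  → r_1 = 0.6351
beam 2: φ=90°, α=30°
  dir = (cos 30°, sin 30°) = (0.8660, 0.5000); from cell (5,5)
  next x-line at t=0.7044, next y-line at t=0.9000; Δt_x=1.1547, Δt_y=2.0000
    x: enter (6,5) at t=0.7044 ← occupied
  → r_2 = 0.7044
beam 3: φ=180°, α=120°
  dir = (cos 120°, sin 120°) = (-0.5000, 0.8660); from cell (5,5)
  next x-line at t=0.7800, next y-line at t=0.5196; Δt_x=2.0000, Δt_y=1.1547
    y: enter (5,6) at t=0.5196 ← occupied
  → r_3 = 0.5196
beam 4: φ=270°, α=210°
  dir = (cos 210°, sin 210°) = (-0.8660, -0.5000); from cell (5,5)
  next x-line at t=0.4503, next y-line at t=1.1000; Δt_x=1.1547, Δt_y=2.0000
    x: enter (4,5) at t=0.4503
    y: enter (4,4) at t=1.1000 ← occupied
  → r_4 = 1.1000

ranges = [0.6351, 0.7044, 0.5196, 1.1000]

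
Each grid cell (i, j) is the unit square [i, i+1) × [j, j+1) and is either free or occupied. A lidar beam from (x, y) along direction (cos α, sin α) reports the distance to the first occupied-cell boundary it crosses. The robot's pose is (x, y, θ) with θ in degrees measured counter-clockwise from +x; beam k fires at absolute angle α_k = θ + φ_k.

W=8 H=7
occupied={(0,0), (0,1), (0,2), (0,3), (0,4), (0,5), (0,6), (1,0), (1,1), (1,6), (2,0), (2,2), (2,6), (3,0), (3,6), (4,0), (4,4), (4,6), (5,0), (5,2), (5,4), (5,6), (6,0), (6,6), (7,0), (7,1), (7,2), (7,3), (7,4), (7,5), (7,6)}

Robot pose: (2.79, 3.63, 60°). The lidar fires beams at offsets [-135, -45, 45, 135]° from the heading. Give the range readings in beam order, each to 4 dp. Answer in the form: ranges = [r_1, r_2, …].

ranges = [0.6522, 1.4296, 2.4536, 1.8531]

beam 1: φ=-135°, α=285°
  d=(0.2588,-0.9659)  start (2,3)  tX=0.8114 tY=0.6522  stride 1/|dx|=3.8637 1/|dy|=1.0353
    cross y-line → (2,2), t=0.6522 (wall)
  → r_1 = 0.6522
beam 2: φ=-45°, α=15°
  d=(0.9659,0.2588)  start (2,3)  tX=0.2174 tY=1.4296  stride 1/|dx|=1.0353 1/|dy|=3.8637
    cross x-line → (3,3), t=0.2174
    cross x-line → (4,3), t=1.2527
    cross y-line → (4,4), t=1.4296 (wall)
  → r_2 = 1.4296
beam 3: φ=45°, α=105°
  d=(-0.2588,0.9659)  start (2,3)  tX=3.0523 tY=0.3831  stride 1/|dx|=3.8637 1/|dy|=1.0353
    cross y-line → (2,4), t=0.3831
    cross y-line → (2,5), t=1.4183
    cross y-line → (2,6), t=2.4536 (wall)
  → r_3 = 2.4536
beam 4: φ=135°, α=195°
  d=(-0.9659,-0.2588)  start (2,3)  tX=0.8179 tY=2.4341  stride 1/|dx|=1.0353 1/|dy|=3.8637
    cross x-line → (1,3), t=0.8179
    cross x-line → (0,3), t=1.8531 (wall)
  → r_4 = 1.8531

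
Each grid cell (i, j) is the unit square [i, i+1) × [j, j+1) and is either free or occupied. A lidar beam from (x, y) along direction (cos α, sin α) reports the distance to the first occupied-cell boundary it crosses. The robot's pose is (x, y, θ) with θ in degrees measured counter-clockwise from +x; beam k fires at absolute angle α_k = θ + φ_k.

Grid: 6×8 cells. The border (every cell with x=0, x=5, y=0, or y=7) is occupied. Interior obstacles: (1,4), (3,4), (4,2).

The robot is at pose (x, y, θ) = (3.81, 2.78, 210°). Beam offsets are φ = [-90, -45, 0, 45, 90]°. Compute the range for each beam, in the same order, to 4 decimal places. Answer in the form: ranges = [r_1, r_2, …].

ranges = [1.4087, 2.9091, 3.2447, 1.8428, 0.3800]

beam 1: φ=-90°, α=120°
  direction (-0.5000, 0.8660); cell (3,2); t to first gridline: x 1.6200, y 0.2540 (then +2.0000 / +1.1547)
    (3,3) via y @ 0.2540
    (3,4) via y @ 1.4087  # hit
  → r_1 = 1.4087
beam 2: φ=-45°, α=165°
  direction (-0.9659, 0.2588); cell (3,2); t to first gridline: x 0.8386, y 0.8500 (then +1.0353 / +3.8637)
    (2,2) via x @ 0.8386
    (2,3) via y @ 0.8500
    (1,3) via x @ 1.8738
    (0,3) via x @ 2.9091  # hit
  → r_2 = 2.9091
beam 3: φ=0°, α=210°
  direction (-0.8660, -0.5000); cell (3,2); t to first gridline: x 0.9353, y 1.5600 (then +1.1547 / +2.0000)
    (2,2) via x @ 0.9353
    (2,1) via y @ 1.5600
    (1,1) via x @ 2.0900
    (0,1) via x @ 3.2447  # hit
  → r_3 = 3.2447
beam 4: φ=45°, α=255°
  direction (-0.2588, -0.9659); cell (3,2); t to first gridline: x 3.1296, y 0.8075 (then +3.8637 / +1.0353)
    (3,1) via y @ 0.8075
    (3,0) via y @ 1.8428  # hit
  → r_4 = 1.8428
beam 5: φ=90°, α=300°
  direction (0.5000, -0.8660); cell (3,2); t to first gridline: x 0.3800, y 0.9007 (then +2.0000 / +1.1547)
    (4,2) via x @ 0.3800  # hit
  → r_5 = 0.3800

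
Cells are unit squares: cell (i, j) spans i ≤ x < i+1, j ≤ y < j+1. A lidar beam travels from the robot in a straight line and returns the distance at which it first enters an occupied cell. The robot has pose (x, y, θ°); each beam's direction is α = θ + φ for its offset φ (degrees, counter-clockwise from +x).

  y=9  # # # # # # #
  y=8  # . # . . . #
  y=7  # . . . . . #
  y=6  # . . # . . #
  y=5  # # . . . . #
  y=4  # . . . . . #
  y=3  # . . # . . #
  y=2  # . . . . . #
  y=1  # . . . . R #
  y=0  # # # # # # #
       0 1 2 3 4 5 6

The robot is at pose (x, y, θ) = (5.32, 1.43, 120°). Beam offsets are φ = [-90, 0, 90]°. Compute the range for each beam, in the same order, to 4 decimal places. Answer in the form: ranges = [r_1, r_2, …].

beam 1: φ=-90°, α=30°
  dir = (cos 30°, sin 30°) = (0.8660, 0.5000); from cell (5,1)
  next x-line at t=0.7852, next y-line at t=1.1400; Δt_x=1.1547, Δt_y=2.0000
    x: enter (6,1) at t=0.7852 ← occupied
  → r_1 = 0.7852
beam 2: φ=0°, α=120°
  dir = (cos 120°, sin 120°) = (-0.5000, 0.8660); from cell (5,1)
  next x-line at t=0.6400, next y-line at t=0.6582; Δt_x=2.0000, Δt_y=1.1547
    x: enter (4,1) at t=0.6400
    y: enter (4,2) at t=0.6582
    y: enter (4,3) at t=1.8129
    x: enter (3,3) at t=2.6400 ← occupied
  → r_2 = 2.6400
beam 3: φ=90°, α=210°
  dir = (cos 210°, sin 210°) = (-0.8660, -0.5000); from cell (5,1)
  next x-line at t=0.3695, next y-line at t=0.8600; Δt_x=1.1547, Δt_y=2.0000
    x: enter (4,1) at t=0.3695
    y: enter (4,0) at t=0.8600 ← occupied
  → r_3 = 0.8600

ranges = [0.7852, 2.6400, 0.8600]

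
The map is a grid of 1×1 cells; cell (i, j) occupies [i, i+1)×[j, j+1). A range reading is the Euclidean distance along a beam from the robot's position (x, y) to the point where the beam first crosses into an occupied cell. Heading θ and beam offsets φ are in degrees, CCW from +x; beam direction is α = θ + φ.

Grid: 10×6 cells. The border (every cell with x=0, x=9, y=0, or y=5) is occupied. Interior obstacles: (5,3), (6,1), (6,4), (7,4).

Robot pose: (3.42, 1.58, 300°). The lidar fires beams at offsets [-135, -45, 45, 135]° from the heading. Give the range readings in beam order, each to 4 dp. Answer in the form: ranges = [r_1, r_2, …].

ranges = [2.5054, 0.6005, 2.2409, 3.5406]

beam 1: φ=-135°, α=165°
  direction (-0.9659, 0.2588); cell (3,1); t to first gridline: x 0.4348, y 1.6228 (then +1.0353 / +3.8637)
    (2,1) via x @ 0.4348
    (1,1) via x @ 1.4701
    (1,2) via y @ 1.6228
    (0,2) via x @ 2.5054  # hit
  → r_1 = 2.5054
beam 2: φ=-45°, α=255°
  direction (-0.2588, -0.9659); cell (3,1); t to first gridline: x 1.6228, y 0.6005 (then +3.8637 / +1.0353)
    (3,0) via y @ 0.6005  # hit
  → r_2 = 0.6005
beam 3: φ=45°, α=345°
  direction (0.9659, -0.2588); cell (3,1); t to first gridline: x 0.6005, y 2.2409 (then +1.0353 / +3.8637)
    (4,1) via x @ 0.6005
    (5,1) via x @ 1.6357
    (5,0) via y @ 2.2409  # hit
  → r_3 = 2.2409
beam 4: φ=135°, α=75°
  direction (0.2588, 0.9659); cell (3,1); t to first gridline: x 2.2409, y 0.4348 (then +3.8637 / +1.0353)
    (3,2) via y @ 0.4348
    (3,3) via y @ 1.4701
    (4,3) via x @ 2.2409
    (4,4) via y @ 2.5054
    (4,5) via y @ 3.5406  # hit
  → r_4 = 3.5406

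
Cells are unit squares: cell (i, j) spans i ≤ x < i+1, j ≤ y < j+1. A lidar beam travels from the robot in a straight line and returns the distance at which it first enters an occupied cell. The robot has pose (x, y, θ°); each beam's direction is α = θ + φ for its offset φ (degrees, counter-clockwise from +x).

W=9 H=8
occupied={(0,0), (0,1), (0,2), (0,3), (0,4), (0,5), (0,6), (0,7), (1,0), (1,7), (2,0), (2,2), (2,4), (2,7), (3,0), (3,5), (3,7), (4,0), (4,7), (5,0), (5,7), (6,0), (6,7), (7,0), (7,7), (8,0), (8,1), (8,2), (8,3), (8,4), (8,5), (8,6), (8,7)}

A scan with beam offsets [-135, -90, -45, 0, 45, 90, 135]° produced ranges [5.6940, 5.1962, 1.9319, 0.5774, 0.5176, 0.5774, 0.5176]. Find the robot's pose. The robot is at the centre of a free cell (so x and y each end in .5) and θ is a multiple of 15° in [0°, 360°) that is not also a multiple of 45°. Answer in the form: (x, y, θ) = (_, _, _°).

(x, y, θ) = (7.5, 1.5, 240°)

The pose lattice has 39·16 = 624 candidates. Test each by forward raycasting.
  (4.5, 1.5, 150°): beam 1 = 3.6235 ≠ 5.6940 ✗
  (6.5, 1.5, 210°): beam 2 = 5.0000 ≠ 5.1962 ✗
  (6.5, 2.5, 15°): beam 1 = 1.7321 ≠ 5.6940 ✗
  (5.5, 6.5, 300°): beam 1 = 1.9319 ≠ 5.6940 ✗
  …
  (7.5, 1.5, 240°): r_1=5.6940, r_2=5.1962, r_3=1.9319, r_4=0.5774, r_5=0.5176, r_6=0.5774, r_7=0.5176 — all match ✓
Only this pose fits every beam.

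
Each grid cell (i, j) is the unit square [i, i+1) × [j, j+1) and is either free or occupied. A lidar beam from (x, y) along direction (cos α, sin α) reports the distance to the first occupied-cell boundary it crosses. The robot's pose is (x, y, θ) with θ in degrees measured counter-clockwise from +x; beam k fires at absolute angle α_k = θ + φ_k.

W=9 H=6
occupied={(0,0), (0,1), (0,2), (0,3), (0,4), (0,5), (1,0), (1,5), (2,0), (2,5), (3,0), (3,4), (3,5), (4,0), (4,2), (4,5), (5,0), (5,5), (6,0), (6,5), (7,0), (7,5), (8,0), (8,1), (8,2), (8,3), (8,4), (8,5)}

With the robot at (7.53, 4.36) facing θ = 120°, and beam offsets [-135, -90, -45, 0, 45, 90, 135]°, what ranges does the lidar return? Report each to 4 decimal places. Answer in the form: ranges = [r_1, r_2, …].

beam 1: φ=-135°, α=345°
  direction (0.9659, -0.2588); cell (7,4); t to first gridline: x 0.4866, y 1.3909 (then +1.0353 / +3.8637)
    (8,4) via x @ 0.4866  # hit
  → r_1 = 0.4866
beam 2: φ=-90°, α=30°
  direction (0.8660, 0.5000); cell (7,4); t to first gridline: x 0.5427, y 1.2800 (then +1.1547 / +2.0000)
    (8,4) via x @ 0.5427  # hit
  → r_2 = 0.5427
beam 3: φ=-45°, α=75°
  direction (0.2588, 0.9659); cell (7,4); t to first gridline: x 1.8159, y 0.6626 (then +3.8637 / +1.0353)
    (7,5) via y @ 0.6626  # hit
  → r_3 = 0.6626
beam 4: φ=0°, α=120°
  direction (-0.5000, 0.8660); cell (7,4); t to first gridline: x 1.0600, y 0.7390 (then +2.0000 / +1.1547)
    (7,5) via y @ 0.7390  # hit
  → r_4 = 0.7390
beam 5: φ=45°, α=165°
  direction (-0.9659, 0.2588); cell (7,4); t to first gridline: x 0.5487, y 2.4728 (then +1.0353 / +3.8637)
    (6,4) via x @ 0.5487
    (5,4) via x @ 1.5840
    (5,5) via y @ 2.4728  # hit
  → r_5 = 2.4728
beam 6: φ=90°, α=210°
  direction (-0.8660, -0.5000); cell (7,4); t to first gridline: x 0.6120, y 0.7200 (then +1.1547 / +2.0000)
    (6,4) via x @ 0.6120
    (6,3) via y @ 0.7200
    (5,3) via x @ 1.7667
    (5,2) via y @ 2.7200
    (4,2) via x @ 2.9214  # hit
  → r_6 = 2.9214
beam 7: φ=135°, α=255°
  direction (-0.2588, -0.9659); cell (7,4); t to first gridline: x 2.0478, y 0.3727 (then +3.8637 / +1.0353)
    (7,3) via y @ 0.3727
    (7,2) via y @ 1.4080
    (6,2) via x @ 2.0478
    (6,1) via y @ 2.4433
    (6,0) via y @ 3.4785  # hit
  → r_7 = 3.4785

ranges = [0.4866, 0.5427, 0.6626, 0.7390, 2.4728, 2.9214, 3.4785]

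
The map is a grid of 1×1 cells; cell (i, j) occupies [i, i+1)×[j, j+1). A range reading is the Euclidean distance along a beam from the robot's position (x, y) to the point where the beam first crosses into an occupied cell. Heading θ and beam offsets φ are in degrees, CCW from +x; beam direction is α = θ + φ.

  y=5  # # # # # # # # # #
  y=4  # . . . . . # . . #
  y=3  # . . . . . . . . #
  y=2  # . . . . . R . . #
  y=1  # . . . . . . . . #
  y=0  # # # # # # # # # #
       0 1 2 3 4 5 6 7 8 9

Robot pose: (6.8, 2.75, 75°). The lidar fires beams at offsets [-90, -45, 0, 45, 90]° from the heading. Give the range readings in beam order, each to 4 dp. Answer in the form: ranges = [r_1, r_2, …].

beam 1: φ=-90°, α=345°
  direction (0.9659, -0.2588); cell (6,2); t to first gridline: x 0.2071, y 2.8978 (then +1.0353 / +3.8637)
    (7,2) via x @ 0.2071
    (8,2) via x @ 1.2423
    (9,2) via x @ 2.2776  # hit
  → r_1 = 2.2776
beam 2: φ=-45°, α=30°
  direction (0.8660, 0.5000); cell (6,2); t to first gridline: x 0.2309, y 0.5000 (then +1.1547 / +2.0000)
    (7,2) via x @ 0.2309
    (7,3) via y @ 0.5000
    (8,3) via x @ 1.3856
    (8,4) via y @ 2.5000
    (9,4) via x @ 2.5403  # hit
  → r_2 = 2.5403
beam 3: φ=0°, α=75°
  direction (0.2588, 0.9659); cell (6,2); t to first gridline: x 0.7727, y 0.2588 (then +3.8637 / +1.0353)
    (6,3) via y @ 0.2588
    (7,3) via x @ 0.7727
    (7,4) via y @ 1.2941
    (7,5) via y @ 2.3294  # hit
  → r_3 = 2.3294
beam 4: φ=45°, α=120°
  direction (-0.5000, 0.8660); cell (6,2); t to first gridline: x 1.6000, y 0.2887 (then +2.0000 / +1.1547)
    (6,3) via y @ 0.2887
    (6,4) via y @ 1.4434  # hit
  → r_4 = 1.4434
beam 5: φ=90°, α=165°
  direction (-0.9659, 0.2588); cell (6,2); t to first gridline: x 0.8282, y 0.9659 (then +1.0353 / +3.8637)
    (5,2) via x @ 0.8282
    (5,3) via y @ 0.9659
    (4,3) via x @ 1.8635
    (3,3) via x @ 2.8988
    (2,3) via x @ 3.9340
    (2,4) via y @ 4.8296
    (1,4) via x @ 4.9693
    (0,4) via x @ 6.0046  # hit
  → r_5 = 6.0046

ranges = [2.2776, 2.5403, 2.3294, 1.4434, 6.0046]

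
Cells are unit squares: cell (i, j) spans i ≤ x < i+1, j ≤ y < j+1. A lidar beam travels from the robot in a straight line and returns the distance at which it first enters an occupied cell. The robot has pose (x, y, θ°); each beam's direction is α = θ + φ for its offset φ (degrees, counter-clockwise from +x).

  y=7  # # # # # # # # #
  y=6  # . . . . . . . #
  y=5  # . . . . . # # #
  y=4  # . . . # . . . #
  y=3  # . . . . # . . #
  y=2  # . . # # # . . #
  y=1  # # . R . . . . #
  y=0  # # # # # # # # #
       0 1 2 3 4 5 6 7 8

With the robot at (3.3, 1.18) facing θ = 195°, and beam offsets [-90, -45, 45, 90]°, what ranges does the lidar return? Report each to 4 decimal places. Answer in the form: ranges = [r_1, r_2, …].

ranges = [0.8489, 1.5011, 0.2078, 0.1863]

beam 1: φ=-90°, α=105°
  direction (-0.2588, 0.9659); cell (3,1); t to first gridline: x 1.1591, y 0.8489 (then +3.8637 / +1.0353)
    (3,2) via y @ 0.8489  # hit
  → r_1 = 0.8489
beam 2: φ=-45°, α=150°
  direction (-0.8660, 0.5000); cell (3,1); t to first gridline: x 0.3464, y 1.6400 (then +1.1547 / +2.0000)
    (2,1) via x @ 0.3464
    (1,1) via x @ 1.5011  # hit
  → r_2 = 1.5011
beam 3: φ=45°, α=240°
  direction (-0.5000, -0.8660); cell (3,1); t to first gridline: x 0.6000, y 0.2078 (then +2.0000 / +1.1547)
    (3,0) via y @ 0.2078  # hit
  → r_3 = 0.2078
beam 4: φ=90°, α=285°
  direction (0.2588, -0.9659); cell (3,1); t to first gridline: x 2.7046, y 0.1863 (then +3.8637 / +1.0353)
    (3,0) via y @ 0.1863  # hit
  → r_4 = 0.1863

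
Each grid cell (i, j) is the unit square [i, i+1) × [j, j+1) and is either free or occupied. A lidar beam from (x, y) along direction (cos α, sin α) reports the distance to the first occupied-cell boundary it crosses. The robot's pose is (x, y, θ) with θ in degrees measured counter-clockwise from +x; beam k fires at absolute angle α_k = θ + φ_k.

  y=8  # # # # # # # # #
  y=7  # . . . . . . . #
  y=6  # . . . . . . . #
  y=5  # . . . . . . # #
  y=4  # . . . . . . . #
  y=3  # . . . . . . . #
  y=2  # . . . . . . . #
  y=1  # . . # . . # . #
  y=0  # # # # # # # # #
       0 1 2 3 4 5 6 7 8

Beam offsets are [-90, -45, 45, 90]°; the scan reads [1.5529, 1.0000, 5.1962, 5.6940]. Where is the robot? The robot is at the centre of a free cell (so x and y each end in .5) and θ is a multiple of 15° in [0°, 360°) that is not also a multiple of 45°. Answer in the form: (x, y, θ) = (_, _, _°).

The pose lattice has 46·16 = 736 candidates. Test each by forward raycasting.
  (1.5, 5.5, 195°): beam 1 = 1.9319 ≠ 1.5529 ✗
  (2.5, 7.5, 345°): beam 1 = 5.7956 ≠ 1.5529 ✗
  (2.5, 5.5, 300°): beam 1 = 1.7321 ≠ 1.5529 ✗
  (4.5, 3.5, 30°): beam 1 = 2.8868 ≠ 1.5529 ✗
  (1.5, 1.5, 285°): beam 1 = 0.5176 ≠ 1.5529 ✗
  …
  (2.5, 2.5, 345°): r_1=1.5529, r_2=1.0000, r_3=5.1962, r_4=5.6940 — all match ✓
Only this pose fits every beam.

(x, y, θ) = (2.5, 2.5, 345°)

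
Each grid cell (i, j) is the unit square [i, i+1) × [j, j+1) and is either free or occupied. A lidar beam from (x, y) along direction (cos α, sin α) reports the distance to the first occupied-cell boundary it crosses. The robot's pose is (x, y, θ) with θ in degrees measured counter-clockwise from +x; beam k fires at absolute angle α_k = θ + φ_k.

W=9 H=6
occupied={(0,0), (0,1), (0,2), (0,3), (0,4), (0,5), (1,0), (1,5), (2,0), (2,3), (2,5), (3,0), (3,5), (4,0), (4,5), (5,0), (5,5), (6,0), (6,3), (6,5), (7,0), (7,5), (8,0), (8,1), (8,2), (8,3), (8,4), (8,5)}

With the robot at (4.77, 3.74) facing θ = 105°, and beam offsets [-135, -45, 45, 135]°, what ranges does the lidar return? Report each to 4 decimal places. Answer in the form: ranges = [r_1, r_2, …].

ranges = [1.4203, 1.4549, 2.5200, 3.1639]

beam 1: φ=-135°, α=330°
  cosα=0.8660 sinα=-0.5000 | (4,3) | tMaxX 0.2656 tMaxY 1.4800 | tΔX 1.1547 tΔY 2.0000
    t=0.2656 [x] (5,3)
    t=1.4203 [x] (6,3) — stop
  → r_1 = 1.4203
beam 2: φ=-45°, α=60°
  cosα=0.5000 sinα=0.8660 | (4,3) | tMaxX 0.4600 tMaxY 0.3002 | tΔX 2.0000 tΔY 1.1547
    t=0.3002 [y] (4,4)
    t=0.4600 [x] (5,4)
    t=1.4549 [y] (5,5) — stop
  → r_2 = 1.4549
beam 3: φ=45°, α=150°
  cosα=-0.8660 sinα=0.5000 | (4,3) | tMaxX 0.8891 tMaxY 0.5200 | tΔX 1.1547 tΔY 2.0000
    t=0.5200 [y] (4,4)
    t=0.8891 [x] (3,4)
    t=2.0438 [x] (2,4)
    t=2.5200 [y] (2,5) — stop
  → r_3 = 2.5200
beam 4: φ=135°, α=240°
  cosα=-0.5000 sinα=-0.8660 | (4,3) | tMaxX 1.5400 tMaxY 0.8545 | tΔX 2.0000 tΔY 1.1547
    t=0.8545 [y] (4,2)
    t=1.5400 [x] (3,2)
    t=2.0092 [y] (3,1)
    t=3.1639 [y] (3,0) — stop
  → r_4 = 3.1639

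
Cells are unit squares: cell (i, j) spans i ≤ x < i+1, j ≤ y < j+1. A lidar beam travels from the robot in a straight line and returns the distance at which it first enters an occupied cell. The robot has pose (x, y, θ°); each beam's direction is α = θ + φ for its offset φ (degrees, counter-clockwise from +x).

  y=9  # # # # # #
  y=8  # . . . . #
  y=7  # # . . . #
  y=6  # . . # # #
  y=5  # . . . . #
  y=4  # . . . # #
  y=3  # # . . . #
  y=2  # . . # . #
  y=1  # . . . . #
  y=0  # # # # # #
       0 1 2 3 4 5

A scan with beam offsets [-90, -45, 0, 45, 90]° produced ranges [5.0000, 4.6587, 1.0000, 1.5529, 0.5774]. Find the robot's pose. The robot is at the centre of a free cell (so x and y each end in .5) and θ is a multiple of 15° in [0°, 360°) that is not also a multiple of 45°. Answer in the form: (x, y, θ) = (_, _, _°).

The pose lattice has 26·16 = 416 candidates. Test each by forward raycasting.
  (1.5, 2.5, 330°): beam 1 = 1.0000 ≠ 5.0000 ✗
  (2.5, 6.5, 300°): beam 1 = 1.7321 ≠ 5.0000 ✗
  (1.5, 2.5, 285°): beam 1 = 0.5176 ≠ 5.0000 ✗
  …
  (3.5, 5.5, 330°): r_1=5.0000, r_2=4.6587, r_3=1.0000, r_4=1.5529, r_5=0.5774 — all match ✓
No second candidate reproduces the full scan.

(x, y, θ) = (3.5, 5.5, 330°)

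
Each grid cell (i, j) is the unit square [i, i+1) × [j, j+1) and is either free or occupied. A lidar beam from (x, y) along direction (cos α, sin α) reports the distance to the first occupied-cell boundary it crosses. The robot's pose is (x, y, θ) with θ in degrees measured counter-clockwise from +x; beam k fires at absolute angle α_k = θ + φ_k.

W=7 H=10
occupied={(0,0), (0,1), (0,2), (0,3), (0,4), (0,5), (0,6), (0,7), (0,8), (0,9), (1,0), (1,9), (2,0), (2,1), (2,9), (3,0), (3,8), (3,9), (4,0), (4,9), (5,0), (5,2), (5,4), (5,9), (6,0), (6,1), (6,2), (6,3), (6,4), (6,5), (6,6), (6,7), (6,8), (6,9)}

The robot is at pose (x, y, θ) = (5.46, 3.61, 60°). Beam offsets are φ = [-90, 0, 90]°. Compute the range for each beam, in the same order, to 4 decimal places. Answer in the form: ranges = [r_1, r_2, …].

beam 1: φ=-90°, α=330°
  dir = (cos 330°, sin 330°) = (0.8660, -0.5000); from cell (5,3)
  next x-line at t=0.6235, next y-line at t=1.2200; Δt_x=1.1547, Δt_y=2.0000
    x: enter (6,3) at t=0.6235 ← occupied
  → r_1 = 0.6235
beam 2: φ=0°, α=60°
  dir = (cos 60°, sin 60°) = (0.5000, 0.8660); from cell (5,3)
  next x-line at t=1.0800, next y-line at t=0.4503; Δt_x=2.0000, Δt_y=1.1547
    y: enter (5,4) at t=0.4503 ← occupied
  → r_2 = 0.4503
beam 3: φ=90°, α=150°
  dir = (cos 150°, sin 150°) = (-0.8660, 0.5000); from cell (5,3)
  next x-line at t=0.5312, next y-line at t=0.7800; Δt_x=1.1547, Δt_y=2.0000
    x: enter (4,3) at t=0.5312
    y: enter (4,4) at t=0.7800
    x: enter (3,4) at t=1.6859
    y: enter (3,5) at t=2.7800
    x: enter (2,5) at t=2.8406
    x: enter (1,5) at t=3.9953
    y: enter (1,6) at t=4.7800
    x: enter (0,6) at t=5.1500 ← occupied
  → r_3 = 5.1500

ranges = [0.6235, 0.4503, 5.1500]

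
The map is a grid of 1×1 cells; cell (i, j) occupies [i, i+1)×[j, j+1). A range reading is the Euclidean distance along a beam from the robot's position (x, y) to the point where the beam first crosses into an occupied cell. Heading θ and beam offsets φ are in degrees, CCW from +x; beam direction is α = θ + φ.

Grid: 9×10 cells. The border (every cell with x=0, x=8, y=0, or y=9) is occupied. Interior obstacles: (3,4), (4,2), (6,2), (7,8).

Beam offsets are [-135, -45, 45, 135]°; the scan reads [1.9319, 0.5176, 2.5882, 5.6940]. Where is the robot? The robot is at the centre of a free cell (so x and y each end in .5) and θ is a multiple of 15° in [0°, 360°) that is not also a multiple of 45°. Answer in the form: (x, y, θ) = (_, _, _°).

(x, y, θ) = (3.5, 8.5, 150°)

The pose lattice has 52·16 = 832 candidates. Test each by forward raycasting.
  (3.5, 8.5, 15°): beam 1 = 5.0000 ≠ 1.9319 ✗
  (6.5, 6.5, 120°): beam 1 = 1.5529 ≠ 1.9319 ✗
  (3.5, 1.5, 255°): beam 1 = 5.0000 ≠ 1.9319 ✗
  (6.5, 3.5, 105°): beam 1 = 1.7321 ≠ 1.9319 ✗
  …
  (3.5, 8.5, 150°): r_1=1.9319, r_2=0.5176, r_3=2.5882, r_4=5.6940 — all match ✓
Only this pose fits every beam.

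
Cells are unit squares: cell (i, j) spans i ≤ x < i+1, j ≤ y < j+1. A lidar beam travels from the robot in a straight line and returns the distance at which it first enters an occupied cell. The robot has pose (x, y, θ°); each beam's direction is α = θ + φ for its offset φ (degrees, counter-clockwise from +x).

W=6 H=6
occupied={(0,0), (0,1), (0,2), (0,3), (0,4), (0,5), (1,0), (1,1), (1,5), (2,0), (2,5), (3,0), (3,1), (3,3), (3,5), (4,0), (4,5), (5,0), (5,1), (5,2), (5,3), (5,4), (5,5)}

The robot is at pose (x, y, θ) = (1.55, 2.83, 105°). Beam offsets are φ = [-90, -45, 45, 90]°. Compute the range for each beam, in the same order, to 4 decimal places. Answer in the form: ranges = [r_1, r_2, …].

beam 1: φ=-90°, α=15°
  cosα=0.9659 sinα=0.2588 | (1,2) | tMaxX 0.4659 tMaxY 0.6568 | tΔX 1.0353 tΔY 3.8637
    t=0.4659 [x] (2,2)
    t=0.6568 [y] (2,3)
    t=1.5012 [x] (3,3) — stop
  → r_1 = 1.5012
beam 2: φ=-45°, α=60°
  cosα=0.5000 sinα=0.8660 | (1,2) | tMaxX 0.9000 tMaxY 0.1963 | tΔX 2.0000 tΔY 1.1547
    t=0.1963 [y] (1,3)
    t=0.9000 [x] (2,3)
    t=1.3510 [y] (2,4)
    t=2.5057 [y] (2,5) — stop
  → r_2 = 2.5057
beam 3: φ=45°, α=150°
  cosα=-0.8660 sinα=0.5000 | (1,2) | tMaxX 0.6351 tMaxY 0.3400 | tΔX 1.1547 tΔY 2.0000
    t=0.3400 [y] (1,3)
    t=0.6351 [x] (0,3) — stop
  → r_3 = 0.6351
beam 4: φ=90°, α=195°
  cosα=-0.9659 sinα=-0.2588 | (1,2) | tMaxX 0.5694 tMaxY 3.2069 | tΔX 1.0353 tΔY 3.8637
    t=0.5694 [x] (0,2) — stop
  → r_4 = 0.5694

ranges = [1.5012, 2.5057, 0.6351, 0.5694]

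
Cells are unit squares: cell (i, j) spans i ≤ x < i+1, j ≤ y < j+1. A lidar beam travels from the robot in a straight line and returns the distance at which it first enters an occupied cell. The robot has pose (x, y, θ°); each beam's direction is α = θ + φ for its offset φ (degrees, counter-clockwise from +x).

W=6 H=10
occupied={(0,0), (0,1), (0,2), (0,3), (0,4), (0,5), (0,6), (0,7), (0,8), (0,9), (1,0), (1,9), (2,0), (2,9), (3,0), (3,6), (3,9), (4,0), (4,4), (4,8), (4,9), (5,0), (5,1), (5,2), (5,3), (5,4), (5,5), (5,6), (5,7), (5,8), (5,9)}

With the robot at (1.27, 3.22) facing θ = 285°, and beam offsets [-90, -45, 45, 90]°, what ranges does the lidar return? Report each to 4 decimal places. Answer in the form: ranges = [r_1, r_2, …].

beam 1: φ=-90°, α=195°
  cosα=-0.9659 sinα=-0.2588 | (1,3) | tMaxX 0.2795 tMaxY 0.8500 | tΔX 1.0353 tΔY 3.8637
    t=0.2795 [x] (0,3) — stop
  → r_1 = 0.2795
beam 2: φ=-45°, α=240°
  cosα=-0.5000 sinα=-0.8660 | (1,3) | tMaxX 0.5400 tMaxY 0.2540 | tΔX 2.0000 tΔY 1.1547
    t=0.2540 [y] (1,2)
    t=0.5400 [x] (0,2) — stop
  → r_2 = 0.5400
beam 3: φ=45°, α=330°
  cosα=0.8660 sinα=-0.5000 | (1,3) | tMaxX 0.8429 tMaxY 0.4400 | tΔX 1.1547 tΔY 2.0000
    t=0.4400 [y] (1,2)
    t=0.8429 [x] (2,2)
    t=1.9976 [x] (3,2)
    t=2.4400 [y] (3,1)
    t=3.1523 [x] (4,1)
    t=4.3070 [x] (5,1) — stop
  → r_3 = 4.3070
beam 4: φ=90°, α=15°
  cosα=0.9659 sinα=0.2588 | (1,3) | tMaxX 0.7558 tMaxY 3.0137 | tΔX 1.0353 tΔY 3.8637
    t=0.7558 [x] (2,3)
    t=1.7910 [x] (3,3)
    t=2.8263 [x] (4,3)
    t=3.0137 [y] (4,4) — stop
  → r_4 = 3.0137

ranges = [0.2795, 0.5400, 4.3070, 3.0137]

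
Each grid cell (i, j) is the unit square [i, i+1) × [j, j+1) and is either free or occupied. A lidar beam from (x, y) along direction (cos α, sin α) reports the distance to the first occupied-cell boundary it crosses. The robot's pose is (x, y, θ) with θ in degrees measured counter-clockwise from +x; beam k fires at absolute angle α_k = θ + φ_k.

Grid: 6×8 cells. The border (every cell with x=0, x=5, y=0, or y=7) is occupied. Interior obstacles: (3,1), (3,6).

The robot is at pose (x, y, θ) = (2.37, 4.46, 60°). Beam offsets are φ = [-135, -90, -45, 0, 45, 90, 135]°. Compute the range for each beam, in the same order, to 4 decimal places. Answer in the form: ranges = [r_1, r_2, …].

beam 1: φ=-135°, α=285°
  dir = (cos 285°, sin 285°) = (0.2588, -0.9659); from cell (2,4)
  next x-line at t=2.4341, next y-line at t=0.4762; Δt_x=3.8637, Δt_y=1.0353
    y: enter (2,3) at t=0.4762
    y: enter (2,2) at t=1.5115
    x: enter (3,2) at t=2.4341
    y: enter (3,1) at t=2.5468 ← occupied
  → r_1 = 2.5468
beam 2: φ=-90°, α=330°
  dir = (cos 330°, sin 330°) = (0.8660, -0.5000); from cell (2,4)
  next x-line at t=0.7275, next y-line at t=0.9200; Δt_x=1.1547, Δt_y=2.0000
    x: enter (3,4) at t=0.7275
    y: enter (3,3) at t=0.9200
    x: enter (4,3) at t=1.8822
    y: enter (4,2) at t=2.9200
    x: enter (5,2) at t=3.0369 ← occupied
  → r_2 = 3.0369
beam 3: φ=-45°, α=15°
  dir = (cos 15°, sin 15°) = (0.9659, 0.2588); from cell (2,4)
  next x-line at t=0.6522, next y-line at t=2.0864; Δt_x=1.0353, Δt_y=3.8637
    x: enter (3,4) at t=0.6522
    x: enter (4,4) at t=1.6875
    y: enter (4,5) at t=2.0864
    x: enter (5,5) at t=2.7228 ← occupied
  → r_3 = 2.7228
beam 4: φ=0°, α=60°
  dir = (cos 60°, sin 60°) = (0.5000, 0.8660); from cell (2,4)
  next x-line at t=1.2600, next y-line at t=0.6235; Δt_x=2.0000, Δt_y=1.1547
    y: enter (2,5) at t=0.6235
    x: enter (3,5) at t=1.2600
    y: enter (3,6) at t=1.7782 ← occupied
  → r_4 = 1.7782
beam 5: φ=45°, α=105°
  dir = (cos 105°, sin 105°) = (-0.2588, 0.9659); from cell (2,4)
  next x-line at t=1.4296, next y-line at t=0.5590; Δt_x=3.8637, Δt_y=1.0353
    y: enter (2,5) at t=0.5590
    x: enter (1,5) at t=1.4296
    y: enter (1,6) at t=1.5943
    y: enter (1,7) at t=2.6296 ← occupied
  → r_5 = 2.6296
beam 6: φ=90°, α=150°
  dir = (cos 150°, sin 150°) = (-0.8660, 0.5000); from cell (2,4)
  next x-line at t=0.4272, next y-line at t=1.0800; Δt_x=1.1547, Δt_y=2.0000
    x: enter (1,4) at t=0.4272
    y: enter (1,5) at t=1.0800
    x: enter (0,5) at t=1.5819 ← occupied
  → r_6 = 1.5819
beam 7: φ=135°, α=195°
  dir = (cos 195°, sin 195°) = (-0.9659, -0.2588); from cell (2,4)
  next x-line at t=0.3831, next y-line at t=1.7773; Δt_x=1.0353, Δt_y=3.8637
    x: enter (1,4) at t=0.3831
    x: enter (0,4) at t=1.4183 ← occupied
  → r_7 = 1.4183

ranges = [2.5468, 3.0369, 2.7228, 1.7782, 2.6296, 1.5819, 1.4183]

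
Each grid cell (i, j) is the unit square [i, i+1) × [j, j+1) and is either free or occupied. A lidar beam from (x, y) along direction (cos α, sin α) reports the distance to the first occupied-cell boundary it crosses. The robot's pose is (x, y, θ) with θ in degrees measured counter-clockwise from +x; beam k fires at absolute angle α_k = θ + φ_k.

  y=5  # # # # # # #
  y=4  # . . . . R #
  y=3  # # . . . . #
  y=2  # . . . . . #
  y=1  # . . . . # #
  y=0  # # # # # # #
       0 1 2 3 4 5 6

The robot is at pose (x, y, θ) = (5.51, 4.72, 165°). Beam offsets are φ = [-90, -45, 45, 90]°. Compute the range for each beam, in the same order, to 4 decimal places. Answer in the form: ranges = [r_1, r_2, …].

ranges = [0.2899, 0.3233, 5.2077, 3.8512]

beam 1: φ=-90°, α=75°
  cosα=0.2588 sinα=0.9659 | (5,4) | tMaxX 1.8932 tMaxY 0.2899 | tΔX 3.8637 tΔY 1.0353
    t=0.2899 [y] (5,5) — stop
  → r_1 = 0.2899
beam 2: φ=-45°, α=120°
  cosα=-0.5000 sinα=0.8660 | (5,4) | tMaxX 1.0200 tMaxY 0.3233 | tΔX 2.0000 tΔY 1.1547
    t=0.3233 [y] (5,5) — stop
  → r_2 = 0.3233
beam 3: φ=45°, α=210°
  cosα=-0.8660 sinα=-0.5000 | (5,4) | tMaxX 0.5889 tMaxY 1.4400 | tΔX 1.1547 tΔY 2.0000
    t=0.5889 [x] (4,4)
    t=1.4400 [y] (4,3)
    t=1.7436 [x] (3,3)
    t=2.8983 [x] (2,3)
    t=3.4400 [y] (2,2)
    t=4.0530 [x] (1,2)
    t=5.2077 [x] (0,2) — stop
  → r_3 = 5.2077
beam 4: φ=90°, α=255°
  cosα=-0.2588 sinα=-0.9659 | (5,4) | tMaxX 1.9705 tMaxY 0.7454 | tΔX 3.8637 tΔY 1.0353
    t=0.7454 [y] (5,3)
    t=1.7807 [y] (5,2)
    t=1.9705 [x] (4,2)
    t=2.8160 [y] (4,1)
    t=3.8512 [y] (4,0) — stop
  → r_4 = 3.8512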